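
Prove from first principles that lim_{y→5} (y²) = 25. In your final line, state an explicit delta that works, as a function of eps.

delta = min(2, eps/12)

Let eps > 0. We seek delta > 0 with 0 < |y − 5| < delta ⇒ |y² − 25| < eps.
Factor: y² − 25 = (y − 5)(y + 5), so |y² − 25| = |y − 5|·|y + 5|.
Restrict delta ≤ 2. Then |y − 5| < 2 gives |y| < 7, so by the triangle inequality |y + 5| ≤ 7 + 5 = 12.
Hence |y² − 25| ≤ 12|y − 5|, which is < eps once |y − 5| < eps/12.
Take delta = min(2, eps/12). If 0 < |y − 5| < delta then both bounds hold and |y² − 25| ≤ 12|y − 5| < 12·(eps/12) = eps.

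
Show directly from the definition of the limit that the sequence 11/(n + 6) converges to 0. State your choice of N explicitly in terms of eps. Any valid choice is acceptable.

Suppose eps > 0. For n ≥ 1, |11/(n + 6) − 0| = 11/(n + 6) ≤ 11/n.
We need 11/n < eps, i.e. n > 11/eps.
Take N = 11/eps. If n > N then |11/(n + 6)| ≤ 11/n < eps.

N = 11/eps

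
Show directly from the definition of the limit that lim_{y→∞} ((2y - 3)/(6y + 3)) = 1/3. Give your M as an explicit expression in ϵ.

Let ϵ > 0. We seek M > 0 such that y > M implies |(2y - 3)/(6y + 3) − (1/3)| < ϵ.
(2y - 3)/(6y + 3) − (1/3) = (6(2y - 3) − 2(6y + 3)) / (6(6y + 3)) = -24/(6(6y + 3)).
For y > 0 we have 6y + 3 > 6y, so |(2y - 3)/(6y + 3) − (1/3)| = 24/(6(6y + 3)) < 24/(6·6y) = (2/3)/y.
Thus |(2y - 3)/(6y + 3) − (1/3)| < ϵ whenever y > (2/3)/ϵ.
Take M = (2/3)/ϵ. If y > M then |(2y - 3)/(6y + 3) − (1/3)| < (2/3)/y < ϵ.

M = (2/3)/ϵ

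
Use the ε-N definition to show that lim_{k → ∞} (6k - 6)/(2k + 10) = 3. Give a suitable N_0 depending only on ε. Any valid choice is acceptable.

N_0 = 18/ε

Let ε > 0 be given. For k ≥ 1, |(6k - 6)/(2k + 10) − 3| = |-72|/(2(2k + 10)) = 72/(2(2k + 10)).
Since 2k + 10 ≥ 2k for k ≥ 1, this is ≤ 72/(2·2k) = 18/k.
So |(6k - 6)/(2k + 10) − 3| < ε whenever k > 18/ε.
Take N_0 = 18/ε. If k > N_0 then |(6k - 6)/(2k + 10) − 3| ≤ 18/k < ε.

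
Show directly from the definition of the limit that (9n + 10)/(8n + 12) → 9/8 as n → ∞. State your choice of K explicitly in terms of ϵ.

Suppose ϵ > 0. For n ≥ 1, |(9n + 10)/(8n + 12) − (9/8)| = |-28|/(8(8n + 12)) = 28/(8(8n + 12)).
Since 8n + 12 ≥ 8n for n ≥ 1, this is ≤ 28/(8·8n) = (7/16)/n.
So |(9n + 10)/(8n + 12) − (9/8)| < ϵ whenever n > (7/16)/ϵ.
Take K = (7/16)/ϵ. If n > K then |(9n + 10)/(8n + 12) − (9/8)| ≤ (7/16)/n < ϵ.

K = (7/16)/ϵ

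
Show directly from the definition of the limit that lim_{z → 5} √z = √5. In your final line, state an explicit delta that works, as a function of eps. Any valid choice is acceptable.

Let eps > 0. We want delta > 0 such that 0 < |z − 5| < delta implies |√z − √5| < eps.
Multiplying by the conjugate, |√z − √5| = |z − 5|/(√z + √5).
Restrict delta ≤ 5 so that |z − 5| < 5 forces z > 0, and then √z + √5 > √5.
Hence |√z − √5| < |z − 5|/√5, which is < eps once |z − 5| < √5·eps.
Take delta = min(5, √5·eps). If 0 < |z − 5| < delta then z > 0 and |√z − √5| < |z − 5|/√5 < eps.

delta = min(5, √5·eps)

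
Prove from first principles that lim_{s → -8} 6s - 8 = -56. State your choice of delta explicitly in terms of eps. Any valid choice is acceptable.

Suppose eps > 0. We need delta > 0 so that 0 < |s + 8| < delta implies |(6s - 8) + 56| < eps.
|(6s - 8) + 56| = |6s + 48| = 6|s + 8|.
Thus it suffices that |s + 8| < eps/6.
Choosing delta = eps/6 gives |(6s - 8) + 56| = 6|s + 8| < eps whenever |s + 8| < delta.

delta = eps/6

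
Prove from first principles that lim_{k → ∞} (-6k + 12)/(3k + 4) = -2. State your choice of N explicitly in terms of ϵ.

Fix ϵ > 0. For k ≥ 1, |(-6k + 12)/(3k + 4) + 2| = |60|/(3(3k + 4)) = 60/(3(3k + 4)).
Since 3k + 4 ≥ 3k for k ≥ 1, this is ≤ 60/(3·3k) = (20/3)/k.
So |(-6k + 12)/(3k + 4) + 2| < ϵ whenever k > (20/3)/ϵ.
Take N = (20/3)/ϵ. If k > N then |(-6k + 12)/(3k + 4) + 2| ≤ (20/3)/k < ϵ.

N = (20/3)/ϵ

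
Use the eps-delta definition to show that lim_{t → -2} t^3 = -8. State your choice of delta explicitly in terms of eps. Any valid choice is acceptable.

Fix eps > 0. We seek delta > 0 with 0 < |t + 2| < delta ⇒ |t^3 + 8| < eps.
Factor: t^3 + 8 = (t + 2)(t^2 - 2t + 4), so |t^3 + 8| = |t + 2|·|t^2 - 2t + 4|.
Impose delta ≤ 2 so that |t| < 4; then |t^2 - 2t + 4| ≤ 28.
Hence |t^3 + 8| ≤ 28|t + 2|, which is < eps once |t + 2| < eps/28.
Take delta = min(2, eps/28). If 0 < |t + 2| < delta then both bounds hold and |t^3 + 8| ≤ 28|t + 2| < 28·(eps/28) = eps.

delta = min(2, eps/28)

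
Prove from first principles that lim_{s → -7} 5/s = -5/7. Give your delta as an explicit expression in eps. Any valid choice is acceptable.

Let eps > 0. We seek delta > 0 such that 0 < |s + 7| < delta implies |5/s + 5/7| < eps.
|5/s + 5/7| = 5·|-7 − s|/(7·|s|) = 5|s + 7|/(7|s|).
Require delta ≤ 7/2 so that |s| > 7 − 7/2 = 7/2, hence 7|s| > 49/2.
Then |5/s + 5/7| < 5|s + 7|/(49/2), which is < eps when |s + 7| < (49/10)eps.
Take delta = min(7/2, (49/10)eps). Then 0 < |s + 7| < delta gives both |s + 7| < 7/2 and |s + 7| < (49/10)eps, so |5/s + 5/7| < eps.

delta = min(7/2, (49/10)eps)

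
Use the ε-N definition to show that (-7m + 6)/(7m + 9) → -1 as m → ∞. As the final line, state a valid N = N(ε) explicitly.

N = (15/7)/ε

Let ε > 0 be given. For m ≥ 1, |(-7m + 6)/(7m + 9) + 1| = |105|/(7(7m + 9)) = 105/(7(7m + 9)).
Since 7m + 9 ≥ 7m for m ≥ 1, this is ≤ 105/(7·7m) = (15/7)/m.
So |(-7m + 6)/(7m + 9) + 1| < ε whenever m > (15/7)/ε.
Take N = (15/7)/ε. If m > N then |(-7m + 6)/(7m + 9) + 1| ≤ (15/7)/m < ε.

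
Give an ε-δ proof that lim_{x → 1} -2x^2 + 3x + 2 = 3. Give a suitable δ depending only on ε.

δ = min(1, ε/5)

Let ε > 0 be given. We want δ > 0 such that 0 < |x − 1| < δ implies |(-2x^2 + 3x + 2) − 3| < ε.
(-2x^2 + 3x + 2) − 3 = -2x^2 + 3x - 1 = (x − 1)(-2x + 1).
So |(-2x^2 + 3x + 2) − 3| = |x − 1|·|-2x + 1|.
Assume first that |x − 1| < 1, so |x| < 2. Then |-2x + 1| ≤ 2·2 + 1 = 5.
Hence |(-2x^2 + 3x + 2) − 3| ≤ 5|x − 1| < ε provided |x − 1| < ε/5.
Take δ = min(1, ε/5). Then 0 < |x − 1| < δ gives both |x − 1| < 1 and |x − 1| < ε/5, so |(-2x^2 + 3x + 2) − 3| < ε.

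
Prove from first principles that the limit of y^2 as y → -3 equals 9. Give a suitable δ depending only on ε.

δ = min(1, ε/7)

Let ε > 0 be given. We seek δ > 0 with 0 < |y + 3| < δ ⇒ |y^2 − 9| < ε.
Factor: y^2 − 9 = (y + 3)(y - 3), so |y^2 − 9| = |y + 3|·|y - 3|.
Restrict δ ≤ 1. Then |y + 3| < 1 gives |y| < 4, so by the triangle inequality |y - 3| ≤ 4 + 3 = 7.
Hence |y^2 − 9| ≤ 7|y + 3|, which is < ε once |y + 3| < ε/7.
Take δ = min(1, ε/7). If 0 < |y + 3| < δ then both bounds hold and |y^2 − 9| ≤ 7|y + 3| < 7·(ε/7) = ε.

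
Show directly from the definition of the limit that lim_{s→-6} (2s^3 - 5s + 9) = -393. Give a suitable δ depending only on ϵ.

Suppose ϵ > 0. We want δ > 0 such that 0 < |s + 6| < δ implies |(2s^3 - 5s + 9) + 393| < ϵ.
(2s^3 - 5s + 9) + 393 = 2s^3 - 5s + 402 = (s + 6)(2s^2 - 12s + 67).
So |(2s^3 - 5s + 9) + 393| = |s + 6|·|2s^2 - 12s + 67|.
Assume first that |s + 6| < 1, so |s| < 7. Then |2s^2 - 12s + 67| ≤ 2·7^2 + 12·7 + 67 = 249.
Hence |(2s^3 - 5s + 9) + 393| ≤ 249|s + 6| < ϵ provided |s + 6| < ϵ/249.
Take δ = min(1, ϵ/249). Then 0 < |s + 6| < δ gives both |s + 6| < 1 and |s + 6| < ϵ/249, so |(2s^3 - 5s + 9) + 393| < ϵ.

δ = min(1, ϵ/249)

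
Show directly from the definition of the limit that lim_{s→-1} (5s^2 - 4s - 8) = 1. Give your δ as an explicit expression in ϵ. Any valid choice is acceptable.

δ = min(1, ϵ/19)

Suppose ϵ > 0. We want δ > 0 such that 0 < |s + 1| < δ implies |(5s^2 - 4s - 8) − 1| < ϵ.
(5s^2 - 4s - 8) − 1 = 5s^2 - 4s - 9 = (s + 1)(5s - 9).
So |(5s^2 - 4s - 8) − 1| = |s + 1|·|5s - 9|.
Require δ ≤ 1. Then |s + 1| < 1 gives |s| < 2, and by the triangle inequality |5s - 9| ≤ 5·2 + 9 = 19.
Hence |(5s^2 - 4s - 8) − 1| ≤ 19|s + 1| < ϵ provided |s + 1| < ϵ/19.
Choosing δ = min(1, ϵ/19) ensures both conditions, hence |(5s^2 - 4s - 8) − 1| < ϵ.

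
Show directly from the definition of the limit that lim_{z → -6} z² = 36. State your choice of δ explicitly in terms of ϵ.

δ = min(1, ϵ/13)

Let ϵ > 0 be given. We seek δ > 0 with 0 < |z + 6| < δ ⇒ |z² − 36| < ϵ.
Factor: z² − 36 = (z + 6)(z - 6), so |z² − 36| = |z + 6|·|z - 6|.
Impose δ ≤ 1 so that |z| < 7; then |z - 6| ≤ 13.
Hence |z² − 36| ≤ 13|z + 6|, which is < ϵ once |z + 6| < ϵ/13.
Take δ = min(1, ϵ/13). If 0 < |z + 6| < δ then both bounds hold and |z² − 36| ≤ 13|z + 6| < 13·(ϵ/13) = ϵ.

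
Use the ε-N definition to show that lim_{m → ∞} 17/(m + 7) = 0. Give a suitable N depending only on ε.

Suppose ε > 0. For m ≥ 1, |17/(m + 7) − 0| = 17/(m + 7) ≤ 17/m.
We need 17/m < ε, i.e. m > 17/ε.
Take N = 17/ε. If m > N then |17/(m + 7)| ≤ 17/m < ε.

N = 17/ε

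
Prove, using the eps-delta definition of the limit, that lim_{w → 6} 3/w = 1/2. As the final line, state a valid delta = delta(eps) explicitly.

delta = min(3, 6eps)

Let eps > 0 be given. We seek delta > 0 such that 0 < |w − 6| < delta implies |3/w − (1/2)| < eps.
|3/w − (1/2)| = 3·|6 − w|/(6·|w|) = 3|w − 6|/(6|w|).
Require delta ≤ 3 so that |w| > 6 − 3 = 3, hence 6|w| > 18.
Then |3/w − (1/2)| < 3|w − 6|/18, which is < eps when |w − 6| < 6eps.
Take delta = min(3, 6eps). Then 0 < |w − 6| < delta gives both |w − 6| < 3 and |w − 6| < 6eps, so |3/w − (1/2)| < eps.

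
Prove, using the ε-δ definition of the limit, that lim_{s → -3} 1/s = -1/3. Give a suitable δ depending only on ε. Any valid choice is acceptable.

δ = min(3/2, (9/2)ε)

Let ε > 0. We seek δ > 0 such that 0 < |s + 3| < δ implies |1/s + 1/3| < ε.
|1/s + 1/3| = |-3 − s|/(3·|s|) = |s + 3|/(3|s|).
Restrict δ ≤ 3/2. Then |s + 3| < 3/2 gives |s| > 3/2, so 3|s| > 9/2.
Then |1/s + 1/3| < |s + 3|/(9/2), which is < ε when |s + 3| < (9/2)ε.
Take δ = min(3/2, (9/2)ε). Then 0 < |s + 3| < δ gives both |s + 3| < 3/2 and |s + 3| < (9/2)ε, so |1/s + 1/3| < ε.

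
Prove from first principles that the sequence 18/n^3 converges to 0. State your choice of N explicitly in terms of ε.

N = (18/ε)^{1/3}

Suppose ε > 0. For n ≥ 1, |18/n^3 − 0| = 18/n^3.
18/n^3 < ε ⇔ n^3 > 18/ε ⇔ n > (18/ε)^{1/3}.
Take N = (18/ε)^{1/3}. Then n > N implies 18/n^3 < ε.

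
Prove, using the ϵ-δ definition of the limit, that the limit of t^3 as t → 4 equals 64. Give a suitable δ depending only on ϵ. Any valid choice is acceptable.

Fix ϵ > 0. We seek δ > 0 with 0 < |t − 4| < δ ⇒ |t^3 − 64| < ϵ.
Factor: t^3 − 64 = (t − 4)(t^2 + 4t + 16), so |t^3 − 64| = |t − 4|·|t^2 + 4t + 16|.
Restrict δ ≤ 2. Then |t − 4| < 2 gives |t| < 6, so by the triangle inequality |t^2 + 4t + 16| ≤ 6^2 + 4·6 + 16 = 76.
Hence |t^3 − 64| ≤ 76|t − 4|, which is < ϵ once |t − 4| < ϵ/76.
Take δ = min(2, ϵ/76). If 0 < |t − 4| < δ then both bounds hold and |t^3 − 64| ≤ 76|t − 4| < 76·(ϵ/76) = ϵ.

δ = min(2, ϵ/76)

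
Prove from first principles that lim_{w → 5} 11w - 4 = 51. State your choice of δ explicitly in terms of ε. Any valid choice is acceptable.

δ = ε/11

Let ε > 0 be given. We need δ > 0 so that 0 < |w − 5| < δ implies |(11w - 4) − 51| < ε.
Since (11w - 4) − 51 = 11(w − 5), we have |(11w - 4) − 51| = 11|w − 5|.
Thus it suffices that |w − 5| < ε/11.
Choosing δ = ε/11 gives |(11w - 4) − 51| = 11|w − 5| < ε whenever |w − 5| < δ.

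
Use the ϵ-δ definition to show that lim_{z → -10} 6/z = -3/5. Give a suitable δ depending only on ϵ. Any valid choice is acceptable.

δ = min(5, (25/3)ϵ)

Suppose ϵ > 0. We seek δ > 0 such that 0 < |z + 10| < δ implies |6/z + 3/5| < ϵ.
|6/z + 3/5| = 6·|-10 − z|/(10·|z|) = 6|z + 10|/(10|z|).
Require δ ≤ 5 so that |z| > 10 − 5 = 5, hence 10|z| > 50.
Then |6/z + 3/5| < 6|z + 10|/50, which is < ϵ when |z + 10| < (25/3)ϵ.
Take δ = min(5, (25/3)ϵ). Then 0 < |z + 10| < δ gives both |z + 10| < 5 and |z + 10| < (25/3)ϵ, so |6/z + 3/5| < ϵ.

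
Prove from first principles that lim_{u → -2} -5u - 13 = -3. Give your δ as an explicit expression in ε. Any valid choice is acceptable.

δ = ε/5

Let ε > 0. We need δ > 0 so that 0 < |u + 2| < δ implies |(-5u - 13) + 3| < ε.
Since (-5u - 13) + 3 = -5(u + 2), we have |(-5u - 13) + 3| = 5|u + 2|.
Thus it suffices that |u + 2| < ε/5.
Choosing δ = ε/5 gives |(-5u - 13) + 3| = 5|u + 2| < ε whenever |u + 2| < δ.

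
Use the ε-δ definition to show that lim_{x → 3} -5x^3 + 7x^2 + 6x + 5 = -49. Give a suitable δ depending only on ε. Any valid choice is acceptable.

δ = min(1, ε/130)

Fix ε > 0. We want δ > 0 such that 0 < |x − 3| < δ implies |(-5x^3 + 7x^2 + 6x + 5) + 49| < ε.
(-5x^3 + 7x^2 + 6x + 5) + 49 = -5x^3 + 7x^2 + 6x + 54 = (x − 3)(-5x^2 - 8x - 18).
So |(-5x^3 + 7x^2 + 6x + 5) + 49| = |x − 3|·|-5x^2 - 8x - 18|.
Assume first that |x − 3| < 1, so |x| < 4. Then |-5x^2 - 8x - 18| ≤ 5·4^2 + 8·4 + 18 = 130.
Hence |(-5x^3 + 7x^2 + 6x + 5) + 49| ≤ 130|x − 3| < ε provided |x − 3| < ε/130.
Choosing δ = min(1, ε/130) ensures both conditions, hence |(-5x^3 + 7x^2 + 6x + 5) + 49| < ε.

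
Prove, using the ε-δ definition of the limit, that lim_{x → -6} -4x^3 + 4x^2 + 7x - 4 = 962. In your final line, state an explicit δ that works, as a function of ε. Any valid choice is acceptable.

Suppose ε > 0. We want δ > 0 such that 0 < |x + 6| < δ implies |(-4x^3 + 4x^2 + 7x - 4) − 962| < ε.
(-4x^3 + 4x^2 + 7x - 4) − 962 = -4x^3 + 4x^2 + 7x - 966 = (x + 6)(-4x^2 + 28x - 161).
So |(-4x^3 + 4x^2 + 7x - 4) − 962| = |x + 6|·|-4x^2 + 28x - 161|.
Require δ ≤ 1. Then |x + 6| < 1 gives |x| < 7, and by the triangle inequality |-4x^2 + 28x - 161| ≤ 4·7^2 + 28·7 + 161 = 553.
Hence |(-4x^3 + 4x^2 + 7x - 4) − 962| ≤ 553|x + 6| < ε provided |x + 6| < ε/553.
Choosing δ = min(1, ε/553) ensures both conditions, hence |(-4x^3 + 4x^2 + 7x - 4) − 962| < ε.

δ = min(1, ε/553)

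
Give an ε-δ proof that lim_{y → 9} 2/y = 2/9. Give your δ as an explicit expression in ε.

Fix ε > 0. We seek δ > 0 such that 0 < |y − 9| < δ implies |2/y − (2/9)| < ε.
|2/y − (2/9)| = 2·|9 − y|/(9·|y|) = 2|y − 9|/(9|y|).
Require δ ≤ 9/2 so that |y| > 9 − 9/2 = 9/2, hence 9|y| > 81/2.
Then |2/y − (2/9)| < 2|y − 9|/(81/2), which is < ε when |y − 9| < (81/4)ε.
Take δ = min(9/2, (81/4)ε). Then 0 < |y − 9| < δ gives both |y − 9| < 9/2 and |y − 9| < (81/4)ε, so |2/y − (2/9)| < ε.

δ = min(9/2, (81/4)ε)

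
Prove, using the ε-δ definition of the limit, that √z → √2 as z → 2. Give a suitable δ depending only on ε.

δ = min(2, √2·ε)

Fix ε > 0. We want δ > 0 such that 0 < |z − 2| < δ implies |√z − √2| < ε.
Multiplying by the conjugate, |√z − √2| = |z − 2|/(√z + √2).
Restrict δ ≤ 2 so that |z − 2| < 2 forces z > 0, and then √z + √2 > √2.
Hence |√z − √2| < |z − 2|/√2, which is < ε once |z − 2| < √2·ε.
Take δ = min(2, √2·ε). If 0 < |z − 2| < δ then z > 0 and |√z − √2| < |z − 2|/√2 < ε.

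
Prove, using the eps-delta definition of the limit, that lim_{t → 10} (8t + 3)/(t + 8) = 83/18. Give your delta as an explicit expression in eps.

Let eps > 0. We want delta > 0 with 0 < |t − 10| < delta ⇒ |(8t + 3)/(t + 8) − (83/18)| < eps.
Combining over a common denominator, (8t + 3)/(t + 8) − (83/18) = [(8t + 3)·18 − 83·(t + 8)] / [18·(t + 8)] = 61(t − 10) / (18(t + 8)).
So |(8t + 3)/(t + 8) − (83/18)| = 61|t − 10| / (18·|t + 8|).
Require delta ≤ 9, so |t + 8| ≥ |18| − |t − 10| > 18 − 9 = 9.
Hence |(8t + 3)/(t + 8) − (83/18)| < 61|t − 10|/(18·9) = (61/162)|t − 10|, which is < eps once |t − 10| < (162/61)eps.
Take delta = min(9, (162/61)eps). Then 0 < |t − 10| < delta forces both bounds, so |(8t + 3)/(t + 8) − (83/18)| < eps.

delta = min(9, (162/61)eps)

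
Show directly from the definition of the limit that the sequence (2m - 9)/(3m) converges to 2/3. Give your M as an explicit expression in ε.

M = 3/ε

Let ε > 0 be given. For m ≥ 1, |(2m - 9)/(3m) − (2/3)| = |-27|/(3(3m)) = 27/(3(3m)).
Since 3m ≥ 3m for m ≥ 1, this is ≤ 27/(3·3m) = 3/m.
So |(2m - 9)/(3m) − (2/3)| < ε whenever m > 3/ε.
Take M = 3/ε. If m > M then |(2m - 9)/(3m) − (2/3)| ≤ 3/m < ε.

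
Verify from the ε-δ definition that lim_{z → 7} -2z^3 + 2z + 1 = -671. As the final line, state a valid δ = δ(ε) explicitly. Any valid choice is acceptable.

δ = min(2, ε/384)

Suppose ε > 0. We want δ > 0 such that 0 < |z − 7| < δ implies |(-2z^3 + 2z + 1) + 671| < ε.
(-2z^3 + 2z + 1) + 671 = -2z^3 + 2z + 672 = (z − 7)(-2z^2 - 14z - 96).
So |(-2z^3 + 2z + 1) + 671| = |z − 7|·|-2z^2 - 14z - 96|.
Require δ ≤ 2. Then |z − 7| < 2 gives |z| < 9, and by the triangle inequality |-2z^2 - 14z - 96| ≤ 2·9^2 + 14·9 + 96 = 384.
Hence |(-2z^3 + 2z + 1) + 671| ≤ 384|z − 7| < ε provided |z − 7| < ε/384.
Choosing δ = min(2, ε/384) ensures both conditions, hence |(-2z^3 + 2z + 1) + 671| < ε.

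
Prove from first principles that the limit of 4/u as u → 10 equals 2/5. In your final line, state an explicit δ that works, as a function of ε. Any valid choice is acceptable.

Suppose ε > 0. We seek δ > 0 such that 0 < |u − 10| < δ implies |4/u − (2/5)| < ε.
|4/u − (2/5)| = 4·|10 − u|/(10·|u|) = 4|u − 10|/(10|u|).
Restrict δ ≤ 5. Then |u − 10| < 5 gives |u| > 5, so 10|u| > 50.
Then |4/u − (2/5)| < 4|u − 10|/50, which is < ε when |u − 10| < (25/2)ε.
Take δ = min(5, (25/2)ε). Then 0 < |u − 10| < δ gives both |u − 10| < 5 and |u − 10| < (25/2)ε, so |4/u − (2/5)| < ε.

δ = min(5, (25/2)ε)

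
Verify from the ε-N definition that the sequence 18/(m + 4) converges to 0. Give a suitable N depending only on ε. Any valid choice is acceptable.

N = 18/ε

Let ε > 0 be given. For m ≥ 1, |18/(m + 4) − 0| = 18/(m + 4) ≤ 18/m.
We need 18/m < ε, i.e. m > 18/ε.
Take N = 18/ε. If m > N then |18/(m + 4)| ≤ 18/m < ε.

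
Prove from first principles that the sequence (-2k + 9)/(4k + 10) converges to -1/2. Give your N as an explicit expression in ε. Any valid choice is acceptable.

N = (7/2)/ε

Suppose ε > 0. For k ≥ 1, |(-2k + 9)/(4k + 10) + 1/2| = |56|/(4(4k + 10)) = 56/(4(4k + 10)).
Since 4k + 10 ≥ 4k for k ≥ 1, this is ≤ 56/(4·4k) = (7/2)/k.
So |(-2k + 9)/(4k + 10) + 1/2| < ε whenever k > (7/2)/ε.
Take N = (7/2)/ε. If k > N then |(-2k + 9)/(4k + 10) + 1/2| ≤ (7/2)/k < ε.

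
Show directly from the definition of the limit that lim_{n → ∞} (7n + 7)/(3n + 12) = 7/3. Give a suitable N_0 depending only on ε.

N_0 = 7/ε

Fix ε > 0. For n ≥ 1, |(7n + 7)/(3n + 12) − (7/3)| = |-63|/(3(3n + 12)) = 63/(3(3n + 12)).
Since 3n + 12 ≥ 3n for n ≥ 1, this is ≤ 63/(3·3n) = 7/n.
So |(7n + 7)/(3n + 12) − (7/3)| < ε whenever n > 7/ε.
Take N_0 = 7/ε. If n > N_0 then |(7n + 7)/(3n + 12) − (7/3)| ≤ 7/n < ε.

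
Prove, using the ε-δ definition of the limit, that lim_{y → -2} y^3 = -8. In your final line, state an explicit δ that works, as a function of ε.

Suppose ε > 0. We seek δ > 0 with 0 < |y + 2| < δ ⇒ |y^3 + 8| < ε.
Factor: y^3 + 8 = (y + 2)(y^2 - 2y + 4), so |y^3 + 8| = |y + 2|·|y^2 - 2y + 4|.
Impose δ ≤ 1 so that |y| < 3; then |y^2 - 2y + 4| ≤ 19.
Hence |y^3 + 8| ≤ 19|y + 2|, which is < ε once |y + 2| < ε/19.
Take δ = min(1, ε/19). If 0 < |y + 2| < δ then both bounds hold and |y^3 + 8| ≤ 19|y + 2| < 19·(ε/19) = ε.

δ = min(1, ε/19)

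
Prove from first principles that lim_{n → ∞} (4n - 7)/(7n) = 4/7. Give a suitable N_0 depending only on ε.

N_0 = 1/ε

Fix ε > 0. For n ≥ 1, |(4n - 7)/(7n) − (4/7)| = |-49|/(7(7n)) = 49/(7(7n)).
Since 7n ≥ 7n for n ≥ 1, this is ≤ 49/(7·7n) = 1/n.
So |(4n - 7)/(7n) − (4/7)| < ε whenever n > 1/ε.
Take N_0 = 1/ε. If n > N_0 then |(4n - 7)/(7n) − (4/7)| ≤ 1/n < ε.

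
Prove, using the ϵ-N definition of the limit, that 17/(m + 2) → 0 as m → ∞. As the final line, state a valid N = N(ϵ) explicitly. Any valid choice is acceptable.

Suppose ϵ > 0. For m ≥ 1, |17/(m + 2) − 0| = 17/(m + 2) ≤ 17/m.
We need 17/m < ϵ, i.e. m > 17/ϵ.
Take N = 17/ϵ. If m > N then |17/(m + 2)| ≤ 17/m < ϵ.

N = 17/ϵ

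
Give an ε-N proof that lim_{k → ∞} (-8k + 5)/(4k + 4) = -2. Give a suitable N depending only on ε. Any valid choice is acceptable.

Let ε > 0 be given. For k ≥ 1, |(-8k + 5)/(4k + 4) + 2| = |52|/(4(4k + 4)) = 52/(4(4k + 4)).
Since 4k + 4 ≥ 4k for k ≥ 1, this is ≤ 52/(4·4k) = (13/4)/k.
So |(-8k + 5)/(4k + 4) + 2| < ε whenever k > (13/4)/ε.
Take N = (13/4)/ε. If k > N then |(-8k + 5)/(4k + 4) + 2| ≤ (13/4)/k < ε.

N = (13/4)/ε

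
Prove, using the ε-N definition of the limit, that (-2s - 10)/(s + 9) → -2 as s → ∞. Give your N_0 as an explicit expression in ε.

N_0 = 8/ε

Let ε > 0. We seek N_0 > 0 such that s > N_0 implies |(-2s - 10)/(s + 9) + 2| < ε.
(-2s - 10)/(s + 9) + 2 = ((-2s - 10) − (-2)(s + 9)) / ((s + 9)) = 8/((s + 9)).
For s > 0 we have s + 9 > s, so |(-2s - 10)/(s + 9) + 2| = 8/((s + 9)) < 8/(s) = 8/s.
Thus |(-2s - 10)/(s + 9) + 2| < ε whenever s > 8/ε.
Take N_0 = 8/ε. If s > N_0 then |(-2s - 10)/(s + 9) + 2| < 8/s < ε.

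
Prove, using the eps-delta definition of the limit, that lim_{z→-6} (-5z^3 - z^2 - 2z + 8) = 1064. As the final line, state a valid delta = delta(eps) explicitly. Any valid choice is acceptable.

Fix eps > 0. We want delta > 0 such that 0 < |z + 6| < delta implies |(-5z^3 - z^2 - 2z + 8) − 1064| < eps.
(-5z^3 - z^2 - 2z + 8) − 1064 = -5z^3 - z^2 - 2z - 1056 = (z + 6)(-5z^2 + 29z - 176).
So |(-5z^3 - z^2 - 2z + 8) − 1064| = |z + 6|·|-5z^2 + 29z - 176|.
Assume first that |z + 6| < 2, so |z| < 8. Then |-5z^2 + 29z - 176| ≤ 5·8^2 + 29·8 + 176 = 728.
Hence |(-5z^3 - z^2 - 2z + 8) − 1064| ≤ 728|z + 6| < eps provided |z + 6| < eps/728.
Take delta = min(2, eps/728). Then 0 < |z + 6| < delta gives both |z + 6| < 2 and |z + 6| < eps/728, so |(-5z^3 - z^2 - 2z + 8) − 1064| < eps.

delta = min(2, eps/728)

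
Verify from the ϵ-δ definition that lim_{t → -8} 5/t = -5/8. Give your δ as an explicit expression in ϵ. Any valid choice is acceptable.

Let ϵ > 0 be given. We seek δ > 0 such that 0 < |t + 8| < δ implies |5/t + 5/8| < ϵ.
|5/t + 5/8| = 5·|-8 − t|/(8·|t|) = 5|t + 8|/(8|t|).
Restrict δ ≤ 4. Then |t + 8| < 4 gives |t| > 4, so 8|t| > 32.
Then |5/t + 5/8| < 5|t + 8|/32, which is < ϵ when |t + 8| < (32/5)ϵ.
Take δ = min(4, (32/5)ϵ). Then 0 < |t + 8| < δ gives both |t + 8| < 4 and |t + 8| < (32/5)ϵ, so |5/t + 5/8| < ϵ.

δ = min(4, (32/5)ϵ)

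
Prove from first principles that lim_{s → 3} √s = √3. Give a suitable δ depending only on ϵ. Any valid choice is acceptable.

δ = min(3, √3·ϵ)

Let ϵ > 0. We want δ > 0 such that 0 < |s − 3| < δ implies |√s − √3| < ϵ.
Multiplying by the conjugate, |√s − √3| = |s − 3|/(√s + √3).
Restrict δ ≤ 3 so that |s − 3| < 3 forces s > 0, and then √s + √3 > √3.
Hence |√s − √3| < |s − 3|/√3, which is < ϵ once |s − 3| < √3·ϵ.
Take δ = min(3, √3·ϵ). If 0 < |s − 3| < δ then s > 0 and |√s − √3| < |s − 3|/√3 < ϵ.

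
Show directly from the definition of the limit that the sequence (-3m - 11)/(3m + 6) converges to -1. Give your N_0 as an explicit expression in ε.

N_0 = (5/3)/ε

Suppose ε > 0. For m ≥ 1, |(-3m - 11)/(3m + 6) + 1| = |-15|/(3(3m + 6)) = 15/(3(3m + 6)).
Since 3m + 6 ≥ 3m for m ≥ 1, this is ≤ 15/(3·3m) = (5/3)/m.
So |(-3m - 11)/(3m + 6) + 1| < ε whenever m > (5/3)/ε.
Take N_0 = (5/3)/ε. If m > N_0 then |(-3m - 11)/(3m + 6) + 1| ≤ (5/3)/m < ε.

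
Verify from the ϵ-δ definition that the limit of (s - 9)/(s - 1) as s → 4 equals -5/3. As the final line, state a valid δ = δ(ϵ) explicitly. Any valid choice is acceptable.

Let ϵ > 0 be given. We want δ > 0 with 0 < |s − 4| < δ ⇒ |(s - 9)/(s - 1) + 5/3| < ϵ.
Combining over a common denominator, (s - 9)/(s - 1) + 5/3 = [(s - 9)·3 − (-5)·(s - 1)] / [3·(s - 1)] = 8(s − 4) / (3(s - 1)).
So |(s - 9)/(s - 1) + 5/3| = 8|s − 4| / (3·|s − 1|).
Require δ ≤ 3/2, so |s − 1| ≥ |3| − |s − 4| > 3 − 3/2 = 3/2.
Hence |(s - 9)/(s - 1) + 5/3| < 8|s − 4|/(3·(3/2)) = (16/9)|s − 4|, which is < ϵ once |s − 4| < (9/16)ϵ.
Take δ = min(3/2, (9/16)ϵ). Then 0 < |s − 4| < δ forces both bounds, so |(s - 9)/(s - 1) + 5/3| < ϵ.

δ = min(3/2, (9/16)ϵ)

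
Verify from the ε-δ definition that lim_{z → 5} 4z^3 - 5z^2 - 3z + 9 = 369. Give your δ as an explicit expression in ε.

δ = min(1, ε/306)

Suppose ε > 0. We want δ > 0 such that 0 < |z − 5| < δ implies |(4z^3 - 5z^2 - 3z + 9) − 369| < ε.
(4z^3 - 5z^2 - 3z + 9) − 369 = 4z^3 - 5z^2 - 3z - 360 = (z − 5)(4z^2 + 15z + 72).
So |(4z^3 - 5z^2 - 3z + 9) − 369| = |z − 5|·|4z^2 + 15z + 72|.
Assume first that |z − 5| < 1, so |z| < 6. Then |4z^2 + 15z + 72| ≤ 4·6^2 + 15·6 + 72 = 306.
Hence |(4z^3 - 5z^2 - 3z + 9) − 369| ≤ 306|z − 5| < ε provided |z − 5| < ε/306.
Take δ = min(1, ε/306). Then 0 < |z − 5| < δ gives both |z − 5| < 1 and |z − 5| < ε/306, so |(4z^3 - 5z^2 - 3z + 9) − 369| < ε.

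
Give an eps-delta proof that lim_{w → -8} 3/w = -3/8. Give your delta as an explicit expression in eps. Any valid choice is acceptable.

delta = min(4, (32/3)eps)

Let eps > 0 be given. We seek delta > 0 such that 0 < |w + 8| < delta implies |3/w + 3/8| < eps.
|3/w + 3/8| = 3·|-8 − w|/(8·|w|) = 3|w + 8|/(8|w|).
Require delta ≤ 4 so that |w| > 8 − 4 = 4, hence 8|w| > 32.
Then |3/w + 3/8| < 3|w + 8|/32, which is < eps when |w + 8| < (32/3)eps.
Take delta = min(4, (32/3)eps). Then 0 < |w + 8| < delta gives both |w + 8| < 4 and |w + 8| < (32/3)eps, so |3/w + 3/8| < eps.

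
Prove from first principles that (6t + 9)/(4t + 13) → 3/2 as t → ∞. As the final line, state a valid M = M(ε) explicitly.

M = (21/8)/ε

Fix ε > 0. We seek M > 0 such that t > M implies |(6t + 9)/(4t + 13) − (3/2)| < ε.
(6t + 9)/(4t + 13) − (3/2) = (4(6t + 9) − 6(4t + 13)) / (4(4t + 13)) = -42/(4(4t + 13)).
For t > 0 we have 4t + 13 > 4t, so |(6t + 9)/(4t + 13) − (3/2)| = 42/(4(4t + 13)) < 42/(4·4t) = (21/8)/t.
Thus |(6t + 9)/(4t + 13) − (3/2)| < ε whenever t > (21/8)/ε.
Take M = (21/8)/ε. If t > M then |(6t + 9)/(4t + 13) − (3/2)| < (21/8)/t < ε.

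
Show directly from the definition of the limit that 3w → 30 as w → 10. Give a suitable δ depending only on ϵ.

δ = ϵ/3

Let ϵ > 0 be given. We need δ > 0 so that 0 < |w − 10| < δ implies |(3w) − 30| < ϵ.
|(3w) − 30| = |3w - 30| = 3|w − 10|.
Thus it suffices that |w − 10| < ϵ/3.
Take δ = ϵ/3. If 0 < |w − 10| < δ then |(3w) − 30| = 3|w − 10| < 3·(ϵ/3) = ϵ.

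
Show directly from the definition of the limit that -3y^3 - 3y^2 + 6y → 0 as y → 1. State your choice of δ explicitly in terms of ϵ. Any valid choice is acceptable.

δ = min(1, ϵ/24)

Suppose ϵ > 0. We want δ > 0 such that 0 < |y − 1| < δ implies |(-3y^3 - 3y^2 + 6y)| < ϵ.
(-3y^3 - 3y^2 + 6y) = -3y^3 - 3y^2 + 6y = (y − 1)(-3y^2 - 6y).
So |(-3y^3 - 3y^2 + 6y)| = |y − 1|·|-3y^2 - 6y|.
Assume first that |y − 1| < 1, so |y| < 2. Then |-3y^2 - 6y| ≤ 3·2^2 + 6·2 = 24.
Hence |(-3y^3 - 3y^2 + 6y)| ≤ 24|y − 1| < ϵ provided |y − 1| < ϵ/24.
Choosing δ = min(1, ϵ/24) ensures both conditions, hence |(-3y^3 - 3y^2 + 6y)| < ϵ.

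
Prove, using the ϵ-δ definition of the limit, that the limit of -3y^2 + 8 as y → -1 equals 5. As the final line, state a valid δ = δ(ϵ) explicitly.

δ = min(2, ϵ/12)

Let ϵ > 0. We want δ > 0 such that 0 < |y + 1| < δ implies |(-3y^2 + 8) − 5| < ϵ.
(-3y^2 + 8) − 5 = -3y^2 + 3 = (y + 1)(-3y + 3).
So |(-3y^2 + 8) − 5| = |y + 1|·|-3y + 3|.
Require δ ≤ 2. Then |y + 1| < 2 gives |y| < 3, and by the triangle inequality |-3y + 3| ≤ 3·3 + 3 = 12.
Hence |(-3y^2 + 8) − 5| ≤ 12|y + 1| < ϵ provided |y + 1| < ϵ/12.
Take δ = min(2, ϵ/12). Then 0 < |y + 1| < δ gives both |y + 1| < 2 and |y + 1| < ϵ/12, so |(-3y^2 + 8) − 5| < ϵ.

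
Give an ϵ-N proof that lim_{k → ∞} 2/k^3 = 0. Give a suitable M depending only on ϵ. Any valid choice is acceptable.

M = (2/ϵ)^{1/3}

Suppose ϵ > 0. For k ≥ 1, |2/k^3 − 0| = 2/k^3.
2/k^3 < ϵ ⇔ k^3 > 2/ϵ ⇔ k > (2/ϵ)^{1/3}.
Take M = (2/ϵ)^{1/3}. Then k > M implies 2/k^3 < ϵ.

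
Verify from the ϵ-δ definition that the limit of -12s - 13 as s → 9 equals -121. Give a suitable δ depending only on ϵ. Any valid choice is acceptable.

Let ϵ > 0 be given. We need δ > 0 so that 0 < |s − 9| < δ implies |(-12s - 13) + 121| < ϵ.
|(-12s - 13) + 121| = |-12s + 108| = 12|s − 9|.
So 12|s − 9| < ϵ exactly when |s − 9| < ϵ/12.
Choosing δ = ϵ/12 gives |(-12s - 13) + 121| = 12|s − 9| < ϵ whenever |s − 9| < δ.

δ = ϵ/12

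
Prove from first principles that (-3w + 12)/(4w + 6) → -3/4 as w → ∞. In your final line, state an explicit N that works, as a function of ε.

N = (33/8)/ε

Fix ε > 0. We seek N > 0 such that w > N implies |(-3w + 12)/(4w + 6) + 3/4| < ε.
(-3w + 12)/(4w + 6) + 3/4 = (4(-3w + 12) − (-3)(4w + 6)) / (4(4w + 6)) = 66/(4(4w + 6)).
For w > 0 we have 4w + 6 > 4w, so |(-3w + 12)/(4w + 6) + 3/4| = 66/(4(4w + 6)) < 66/(4·4w) = (33/8)/w.
Thus |(-3w + 12)/(4w + 6) + 3/4| < ε whenever w > (33/8)/ε.
Take N = (33/8)/ε. If w > N then |(-3w + 12)/(4w + 6) + 3/4| < (33/8)/w < ε.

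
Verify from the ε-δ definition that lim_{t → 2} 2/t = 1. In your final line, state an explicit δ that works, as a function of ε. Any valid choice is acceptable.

δ = min(1, ε)

Let ε > 0 be given. We seek δ > 0 such that 0 < |t − 2| < δ implies |2/t − 1| < ε.
|2/t − 1| = 2·|2 − t|/(2·|t|) = 2|t − 2|/(2|t|).
Restrict δ ≤ 1. Then |t − 2| < 1 gives |t| > 1, so 2|t| > 2.
Then |2/t − 1| < 2|t − 2|/2, which is < ε when |t − 2| < ε.
Take δ = min(1, ε). Then 0 < |t − 2| < δ gives both |t − 2| < 1 and |t − 2| < ε, so |2/t − 1| < ε.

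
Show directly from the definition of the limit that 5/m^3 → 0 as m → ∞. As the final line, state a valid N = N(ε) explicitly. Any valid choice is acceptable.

Suppose ε > 0. For m ≥ 1, |5/m^3 − 0| = 5/m^3.
5/m^3 < ε ⇔ m^3 > 5/ε ⇔ m > (5/ε)^{1/3}.
Take N = (5/ε)^{1/3}. Then m > N implies 5/m^3 < ε.

N = (5/ε)^{1/3}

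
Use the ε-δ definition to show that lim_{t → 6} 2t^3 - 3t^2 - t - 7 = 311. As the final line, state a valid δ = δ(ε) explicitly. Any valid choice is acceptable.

δ = min(2, ε/253)

Let ε > 0 be given. We want δ > 0 such that 0 < |t − 6| < δ implies |(2t^3 - 3t^2 - t - 7) − 311| < ε.
(2t^3 - 3t^2 - t - 7) − 311 = 2t^3 - 3t^2 - t - 318 = (t − 6)(2t^2 + 9t + 53).
So |(2t^3 - 3t^2 - t - 7) − 311| = |t − 6|·|2t^2 + 9t + 53|.
Assume first that |t − 6| < 2, so |t| < 8. Then |2t^2 + 9t + 53| ≤ 2·8^2 + 9·8 + 53 = 253.
Hence |(2t^3 - 3t^2 - t - 7) − 311| ≤ 253|t − 6| < ε provided |t − 6| < ε/253.
Take δ = min(2, ε/253). Then 0 < |t − 6| < δ gives both |t − 6| < 2 and |t − 6| < ε/253, so |(2t^3 - 3t^2 - t - 7) − 311| < ε.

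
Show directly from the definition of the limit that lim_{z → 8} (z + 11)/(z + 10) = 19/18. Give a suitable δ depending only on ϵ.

Let ϵ > 0 be given. We want δ > 0 with 0 < |z − 8| < δ ⇒ |(z + 11)/(z + 10) − (19/18)| < ϵ.
Combining over a common denominator, (z + 11)/(z + 10) − (19/18) = [(z + 11)·18 − 19·(z + 10)] / [18·(z + 10)] = -1(z − 8) / (18(z + 10)).
So |(z + 11)/(z + 10) − (19/18)| = |z − 8| / (18·|z + 10|).
Require δ ≤ 9, so |z + 10| ≥ |18| − |z − 8| > 18 − 9 = 9.
Hence |(z + 11)/(z + 10) − (19/18)| < |z − 8|/(18·9) = (1/162)|z − 8|, which is < ϵ once |z − 8| < 162ϵ.
Take δ = min(9, 162ϵ). Then 0 < |z − 8| < δ forces both bounds, so |(z + 11)/(z + 10) − (19/18)| < ϵ.

δ = min(9, 162ϵ)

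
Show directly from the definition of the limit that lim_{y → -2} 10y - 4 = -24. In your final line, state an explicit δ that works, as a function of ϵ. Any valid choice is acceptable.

Fix ϵ > 0. We need δ > 0 so that 0 < |y + 2| < δ implies |(10y - 4) + 24| < ϵ.
|(10y - 4) + 24| = |10y + 20| = 10|y + 2|.
So 10|y + 2| < ϵ exactly when |y + 2| < ϵ/10.
Choosing δ = ϵ/10 gives |(10y - 4) + 24| = 10|y + 2| < ϵ whenever |y + 2| < δ.

δ = ϵ/10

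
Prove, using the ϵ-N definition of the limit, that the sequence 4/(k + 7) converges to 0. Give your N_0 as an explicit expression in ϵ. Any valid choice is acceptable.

Let ϵ > 0. For k ≥ 1, |4/(k + 7) − 0| = 4/(k + 7) ≤ 4/k.
We need 4/k < ϵ, i.e. k > 4/ϵ.
Take N_0 = 4/ϵ. If k > N_0 then |4/(k + 7)| ≤ 4/k < ϵ.

N_0 = 4/ϵ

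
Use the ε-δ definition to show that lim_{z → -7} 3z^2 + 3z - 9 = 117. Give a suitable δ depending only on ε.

Let ε > 0. We want δ > 0 such that 0 < |z + 7| < δ implies |(3z^2 + 3z - 9) − 117| < ε.
(3z^2 + 3z - 9) − 117 = 3z^2 + 3z - 126 = (z + 7)(3z - 18).
So |(3z^2 + 3z - 9) − 117| = |z + 7|·|3z - 18|.
Require δ ≤ 1. Then |z + 7| < 1 gives |z| < 8, and by the triangle inequality |3z - 18| ≤ 3·8 + 18 = 42.
Hence |(3z^2 + 3z - 9) − 117| ≤ 42|z + 7| < ε provided |z + 7| < ε/42.
Take δ = min(1, ε/42). Then 0 < |z + 7| < δ gives both |z + 7| < 1 and |z + 7| < ε/42, so |(3z^2 + 3z - 9) − 117| < ε.

δ = min(1, ε/42)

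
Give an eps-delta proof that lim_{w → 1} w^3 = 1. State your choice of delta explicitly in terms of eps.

Let eps > 0. We seek delta > 0 with 0 < |w − 1| < delta ⇒ |w^3 − 1| < eps.
Factor: w^3 − 1 = (w − 1)(w^2 + w + 1), so |w^3 − 1| = |w − 1|·|w^2 + w + 1|.
Impose delta ≤ 2 so that |w| < 3; then |w^2 + w + 1| ≤ 13.
Hence |w^3 − 1| ≤ 13|w − 1|, which is < eps once |w − 1| < eps/13.
Take delta = min(2, eps/13). If 0 < |w − 1| < delta then both bounds hold and |w^3 − 1| ≤ 13|w − 1| < 13·(eps/13) = eps.

delta = min(2, eps/13)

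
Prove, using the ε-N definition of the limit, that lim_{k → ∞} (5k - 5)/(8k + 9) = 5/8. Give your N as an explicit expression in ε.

Let ε > 0. For k ≥ 1, |(5k - 5)/(8k + 9) − (5/8)| = |-85|/(8(8k + 9)) = 85/(8(8k + 9)).
Since 8k + 9 ≥ 8k for k ≥ 1, this is ≤ 85/(8·8k) = (85/64)/k.
So |(5k - 5)/(8k + 9) − (5/8)| < ε whenever k > (85/64)/ε.
Take N = (85/64)/ε. If k > N then |(5k - 5)/(8k + 9) − (5/8)| ≤ (85/64)/k < ε.

N = (85/64)/ε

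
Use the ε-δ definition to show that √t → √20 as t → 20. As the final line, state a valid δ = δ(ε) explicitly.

Fix ε > 0. We want δ > 0 such that 0 < |t − 20| < δ implies |√t − √20| < ε.
Multiplying by the conjugate, |√t − √20| = |t − 20|/(√t + √20).
Restrict δ ≤ 20 so that |t − 20| < 20 forces t > 0, and then √t + √20 > √20.
Hence |√t − √20| < |t − 20|/√20, which is < ε once |t − 20| < √20·ε.
Take δ = min(20, √20·ε). If 0 < |t − 20| < δ then t > 0 and |√t − √20| < |t − 20|/√20 < ε.

δ = min(20, √20·ε)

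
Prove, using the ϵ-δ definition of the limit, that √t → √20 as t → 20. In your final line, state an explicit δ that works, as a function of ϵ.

Suppose ϵ > 0. We want δ > 0 such that 0 < |t − 20| < δ implies |√t − √20| < ϵ.
Multiplying by the conjugate, |√t − √20| = |t − 20|/(√t + √20).
Restrict δ ≤ 20 so that |t − 20| < 20 forces t > 0, and then √t + √20 > √20.
Hence |√t − √20| < |t − 20|/√20, which is < ϵ once |t − 20| < √20·ϵ.
Take δ = min(20, √20·ϵ). If 0 < |t − 20| < δ then t > 0 and |√t − √20| < |t − 20|/√20 < ϵ.

δ = min(20, √20·ϵ)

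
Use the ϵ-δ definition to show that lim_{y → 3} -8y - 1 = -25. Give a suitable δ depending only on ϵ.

Fix ϵ > 0. We need δ > 0 so that 0 < |y − 3| < δ implies |(-8y - 1) + 25| < ϵ.
|(-8y - 1) + 25| = |-8y + 24| = 8|y − 3|.
Thus it suffices that |y − 3| < ϵ/8.
Take δ = ϵ/8. If 0 < |y − 3| < δ then |(-8y - 1) + 25| = 8|y − 3| < 8·(ϵ/8) = ϵ.

δ = ϵ/8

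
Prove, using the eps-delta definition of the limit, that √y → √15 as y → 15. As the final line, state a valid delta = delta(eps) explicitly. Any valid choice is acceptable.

delta = min(15, √15·eps)

Let eps > 0. We want delta > 0 such that 0 < |y − 15| < delta implies |√y − √15| < eps.
Multiplying by the conjugate, |√y − √15| = |y − 15|/(√y + √15).
Restrict delta ≤ 15 so that |y − 15| < 15 forces y > 0, and then √y + √15 > √15.
Hence |√y − √15| < |y − 15|/√15, which is < eps once |y − 15| < √15·eps.
Take delta = min(15, √15·eps). If 0 < |y − 15| < delta then y > 0 and |√y − √15| < |y − 15|/√15 < eps.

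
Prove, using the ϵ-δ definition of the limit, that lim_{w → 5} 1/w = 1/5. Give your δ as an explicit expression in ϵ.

δ = min(5/2, (25/2)ϵ)

Let ϵ > 0. We seek δ > 0 such that 0 < |w − 5| < δ implies |1/w − (1/5)| < ϵ.
|1/w − (1/5)| = |5 − w|/(5·|w|) = |w − 5|/(5|w|).
Restrict δ ≤ 5/2. Then |w − 5| < 5/2 gives |w| > 5/2, so 5|w| > 25/2.
Then |1/w − (1/5)| < |w − 5|/(25/2), which is < ϵ when |w − 5| < (25/2)ϵ.
Take δ = min(5/2, (25/2)ϵ). Then 0 < |w − 5| < δ gives both |w − 5| < 5/2 and |w − 5| < (25/2)ϵ, so |1/w − (1/5)| < ϵ.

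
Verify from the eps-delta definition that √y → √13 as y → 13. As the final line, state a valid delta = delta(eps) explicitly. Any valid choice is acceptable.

delta = min(13, √13·eps)

Suppose eps > 0. We want delta > 0 such that 0 < |y − 13| < delta implies |√y − √13| < eps.
Rationalise: √y − √13 = (y − 13)/(√y + √13), so |√y − √13| = |y − 13|/(√y + √13).
Restrict delta ≤ 13 so that |y − 13| < 13 forces y > 0, and then √y + √13 > √13.
Hence |√y − √13| < |y − 13|/√13, which is < eps once |y − 13| < √13·eps.
Take delta = min(13, √13·eps). If 0 < |y − 13| < delta then y > 0 and |√y − √13| < |y − 13|/√13 < eps.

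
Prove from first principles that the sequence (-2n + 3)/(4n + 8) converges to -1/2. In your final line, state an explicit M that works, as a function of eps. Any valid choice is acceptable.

Fix eps > 0. For n ≥ 1, |(-2n + 3)/(4n + 8) + 1/2| = |28|/(4(4n + 8)) = 28/(4(4n + 8)).
Since 4n + 8 ≥ 4n for n ≥ 1, this is ≤ 28/(4·4n) = (7/4)/n.
So |(-2n + 3)/(4n + 8) + 1/2| < eps whenever n > (7/4)/eps.
Take M = (7/4)/eps. If n > M then |(-2n + 3)/(4n + 8) + 1/2| ≤ (7/4)/n < eps.

M = (7/4)/eps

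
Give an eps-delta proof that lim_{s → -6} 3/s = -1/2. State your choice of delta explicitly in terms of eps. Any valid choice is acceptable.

Suppose eps > 0. We seek delta > 0 such that 0 < |s + 6| < delta implies |3/s + 1/2| < eps.
|3/s + 1/2| = 3·|-6 − s|/(6·|s|) = 3|s + 6|/(6|s|).
Require delta ≤ 3 so that |s| > 6 − 3 = 3, hence 6|s| > 18.
Then |3/s + 1/2| < 3|s + 6|/18, which is < eps when |s + 6| < 6eps.
Take delta = min(3, 6eps). Then 0 < |s + 6| < delta gives both |s + 6| < 3 and |s + 6| < 6eps, so |3/s + 1/2| < eps.

delta = min(3, 6eps)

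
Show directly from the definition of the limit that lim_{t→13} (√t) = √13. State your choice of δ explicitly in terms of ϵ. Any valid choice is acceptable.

δ = min(13, √13·ϵ)

Fix ϵ > 0. We want δ > 0 such that 0 < |t − 13| < δ implies |√t − √13| < ϵ.
Rationalise: √t − √13 = (t − 13)/(√t + √13), so |√t − √13| = |t − 13|/(√t + √13).
Restrict δ ≤ 13 so that |t − 13| < 13 forces t > 0, and then √t + √13 > √13.
Hence |√t − √13| < |t − 13|/√13, which is < ϵ once |t − 13| < √13·ϵ.
Take δ = min(13, √13·ϵ). If 0 < |t − 13| < δ then t > 0 and |√t − √13| < |t − 13|/√13 < ϵ.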